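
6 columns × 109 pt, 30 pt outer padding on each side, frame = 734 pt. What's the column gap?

4 pt

Subtract both margins: 734 − 2·30 = 674 pt.
6·109 + 5g = 674 → 5g = 20 → g = 4 pt.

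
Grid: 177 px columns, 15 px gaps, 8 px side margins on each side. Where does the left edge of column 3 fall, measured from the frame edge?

Each column+gutter stride is 192 px; 2 of them past the 8 px margin is 8 + 384 = 392 px.

392 px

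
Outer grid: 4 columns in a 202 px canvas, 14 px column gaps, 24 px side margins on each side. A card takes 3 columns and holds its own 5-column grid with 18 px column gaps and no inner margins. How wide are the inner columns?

Outer content = 202 − 2·24 = 154 px.
4c + 3·14 = 154 → 4c = 112 → c = 28 px.
3 columns plus 2 column gaps: 84 + 28 = 112 px.
Subtracting 4 column gaps of 18 leaves 40 for 5 columns, so d = 8 px.

8 px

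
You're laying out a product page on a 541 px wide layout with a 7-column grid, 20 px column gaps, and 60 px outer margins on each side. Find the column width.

Inside the margins: 541 − 120 = 421 px.
Subtracting 6 column gaps of 20 leaves 301 for 7 columns, so c = 43 px.

43 px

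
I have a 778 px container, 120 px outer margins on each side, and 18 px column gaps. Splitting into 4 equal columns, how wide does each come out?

Take off 240 px of margins, leaving 538 px.
Subtracting 3 column gaps of 18 leaves 484 for 4 columns, so c = 121 px.

121 px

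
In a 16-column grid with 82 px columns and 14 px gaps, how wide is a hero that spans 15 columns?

Span of 15: 15·82 + 14·14 = 1230 + 196 = 1426 px.

1426 px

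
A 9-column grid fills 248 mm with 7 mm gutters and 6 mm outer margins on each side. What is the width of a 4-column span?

101 mm

Subtract both margins: 248 − 2·6 = 236 mm.
Subtracting 8 gutters of 7 leaves 180 for 9 columns, so c = 20 mm.
4-column span = 4·20 + 3·7 = 101 mm.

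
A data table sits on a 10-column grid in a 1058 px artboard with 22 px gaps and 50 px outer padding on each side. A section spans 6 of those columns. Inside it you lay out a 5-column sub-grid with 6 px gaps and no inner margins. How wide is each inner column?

Outer content = 1058 − 2·50 = 958 px.
Subtracting 9 gaps of 22 leaves 760 for 10 columns, so c = 76 px.
Span of 6: 6·76 + 5·22 = 456 + 110 = 566 px.
5d + 4·6 = 566 → 5d = 542 → d = 108.4 px.

108.4 px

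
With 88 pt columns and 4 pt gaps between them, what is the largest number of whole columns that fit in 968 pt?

Each extra column adds 88 + 4 = 92 pt.
(968 + 4) / 92 = 10.57, so 10 columns fit.

10 columns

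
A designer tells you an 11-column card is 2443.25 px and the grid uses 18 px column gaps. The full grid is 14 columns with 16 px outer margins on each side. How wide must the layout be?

3146.5 px

11 columns + 10 column gaps: 11c + 10·18 = 2443.25.
11c = 2443.25 − 180 = 2263.25, so c = 205.75 px.
Adding margins, columns and gutters: 32 + 2880.5 + 234 = 3146.5 px.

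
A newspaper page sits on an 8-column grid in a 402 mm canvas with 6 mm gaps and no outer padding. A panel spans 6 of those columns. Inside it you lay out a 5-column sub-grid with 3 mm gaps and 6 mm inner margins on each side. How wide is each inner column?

8 columns + 7 gaps: 8c + 7·6 = 402.
8c = 402 − 42 = 360, so c = 45 mm.
6 columns plus 5 gaps: 270 + 30 = 300 mm.
Inner content = 300 − 2·6 = 288 mm.
5 columns + 4 gaps: 5d + 4·3 = 288.
5d = 288 − 12 = 276, so d = 55.2 mm.

55.2 mm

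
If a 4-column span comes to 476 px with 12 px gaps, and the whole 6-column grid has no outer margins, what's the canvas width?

720 px

4c + 3·12 = 476 → 4c = 440 → c = 110 px.
Total width: 6·110 + 5·12 = 720 px.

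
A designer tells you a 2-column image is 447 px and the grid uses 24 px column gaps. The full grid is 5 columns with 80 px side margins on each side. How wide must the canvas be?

2 columns + 1 column gap: 2c + 1·24 = 447.
2c = 447 − 24 = 423, so c = 211.5 px.
Canvas = 2·80 + 5·211.5 + 4·24 = 160 + 1057.5 + 96 = 1313.5 px.

1313.5 px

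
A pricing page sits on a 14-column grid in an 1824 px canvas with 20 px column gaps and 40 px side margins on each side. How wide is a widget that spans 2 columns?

232 px

Subtract both margins: 1824 − 2·40 = 1744 px.
1744 − 13·20 = 1484; ÷14 gives c = 106 px.
Span of 2: 2·106 + 1·20 = 212 + 20 = 232 px.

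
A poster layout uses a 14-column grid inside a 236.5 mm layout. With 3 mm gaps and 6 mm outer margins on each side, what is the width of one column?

Content width = 236.5 − 2·6 = 224.5 mm.
Subtracting 13 gaps of 3 leaves 185.5 for 14 columns, so c = 13.25 mm.

13.25 mm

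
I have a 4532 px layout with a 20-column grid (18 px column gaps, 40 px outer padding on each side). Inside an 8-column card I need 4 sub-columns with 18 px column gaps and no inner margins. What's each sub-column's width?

Subtract both margins: 4532 − 2·40 = 4452 px.
Subtracting 19 column gaps of 18 leaves 4110 for 20 columns, so c = 205.5 px.
8 columns plus 7 column gaps: 1644 + 126 = 1770 px.
4d + 3·18 = 1770 → 4d = 1716 → d = 429 px.

429 px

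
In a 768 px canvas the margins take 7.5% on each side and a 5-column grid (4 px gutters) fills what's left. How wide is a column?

127.36 px

Margins: 7.5% × 768 = 57.6 px each, so content = 768 − 115.2 = 652.8 px.
5 columns + 4 gutters: 5c + 4·4 = 652.8.
5c = 652.8 − 16 = 636.8, so c = 127.36 px.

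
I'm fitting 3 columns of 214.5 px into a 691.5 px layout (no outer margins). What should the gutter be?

3·214.5 + 2g = 691.5 → 2g = 48 → g = 24 px.

24 px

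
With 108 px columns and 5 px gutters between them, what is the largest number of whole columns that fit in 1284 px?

k columns need k·108 + (k−1)·5 = k·113 − 5.
k·113 − 5 ≤ 1284 → k ≤ 1289 / 113 ≈ 11.41, so k = 11.

11 columns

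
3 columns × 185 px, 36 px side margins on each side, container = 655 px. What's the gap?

14 px

Content width = 655 − 2·36 = 583 px.
Columns use 555 px, leaving 28 px across 2 gaps = 14 px each.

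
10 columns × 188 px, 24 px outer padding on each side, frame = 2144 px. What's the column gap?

24 px

Subtract both margins: 2144 − 2·24 = 2096 px.
10 columns take 10·188 = 1880 px; remaining 216 splits into 9 column gaps.
g = 216 / 9 = 24 px.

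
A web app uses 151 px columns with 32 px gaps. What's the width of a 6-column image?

6-column span = 6·151 + 5·32 = 1066 px.

1066 px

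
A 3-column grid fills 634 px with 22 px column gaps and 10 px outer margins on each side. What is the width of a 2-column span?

402 px

Content width = 634 − 2·10 = 614 px.
3c + 2·22 = 614 → 3c = 570 → c = 190 px.
2 columns plus 1 column gap: 380 + 22 = 402 px.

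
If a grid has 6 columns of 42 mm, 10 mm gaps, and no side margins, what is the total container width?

302 mm

Total width: 6·42 + 5·10 = 302 mm.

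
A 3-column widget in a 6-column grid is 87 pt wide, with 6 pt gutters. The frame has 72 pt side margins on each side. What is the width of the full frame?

324 pt

Subtracting 2 gutters of 6 leaves 75 for 3 columns, so c = 25 pt.
Frame = 2·72 + 6·25 + 5·6 = 144 + 150 + 30 = 324 pt.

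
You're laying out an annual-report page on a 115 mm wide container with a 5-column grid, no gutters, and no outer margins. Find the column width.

115 / 5 = 23 mm per column.

23 mm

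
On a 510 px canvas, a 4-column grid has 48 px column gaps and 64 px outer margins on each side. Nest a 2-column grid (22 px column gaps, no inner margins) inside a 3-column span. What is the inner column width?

Take off 128 px of margins, leaving 382 px.
4 columns + 3 column gaps: 4c + 3·48 = 382.
4c = 382 − 144 = 238, so c = 59.5 px.
Span of 3: 3·59.5 + 2·48 = 178.5 + 96 = 274.5 px.
274.5 − 1·22 = 252.5; ÷2 gives d = 126.25 px.

126.25 px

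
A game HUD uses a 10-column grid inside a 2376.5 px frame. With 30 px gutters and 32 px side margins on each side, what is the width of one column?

204.25 px

Take off 64 px of margins, leaving 2312.5 px.
2312.5 − 9·30 = 2042.5; ÷10 gives c = 204.25 px.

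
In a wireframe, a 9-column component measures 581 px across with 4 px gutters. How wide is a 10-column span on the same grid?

9 columns + 8 gutters: 9c + 8·4 = 581.
9c = 581 − 32 = 549, so c = 61 px.
10-column span = 10·61 + 9·4 = 646 px.

646 px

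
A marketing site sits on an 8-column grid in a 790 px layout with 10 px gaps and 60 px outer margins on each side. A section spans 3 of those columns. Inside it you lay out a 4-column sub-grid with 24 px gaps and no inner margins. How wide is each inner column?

43.25 px

Inside the margins: 790 − 120 = 670 px.
8c + 7·10 = 670 → 8c = 600 → c = 75 px.
3-column span = 3·75 + 2·10 = 245 px.
4d + 3·24 = 245 → 4d = 173 → d = 43.25 px.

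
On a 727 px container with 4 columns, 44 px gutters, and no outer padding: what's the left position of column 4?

578.25 px

4 columns + 3 gutters: 4c + 3·44 = 727.
4c = 727 − 132 = 595, so c = 148.75 px.
No margin, so column 4 starts at 3·(column + gutter) = 3·192.75 = 578.25 px.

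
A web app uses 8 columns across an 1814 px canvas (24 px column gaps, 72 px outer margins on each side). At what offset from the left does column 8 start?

1554.25 px

Take off 144 px of margins, leaving 1670 px.
Subtracting 7 column gaps of 24 leaves 1502 for 8 columns, so c = 187.75 px.
Each column+gutter stride is 211.75 px; 7 of them past the 72 px margin is 72 + 1482.25 = 1554.25 px.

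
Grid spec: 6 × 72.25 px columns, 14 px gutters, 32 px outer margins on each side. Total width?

567.5 px

Artboard = 2·32 + 6·72.25 + 5·14 = 64 + 433.5 + 70 = 567.5 px.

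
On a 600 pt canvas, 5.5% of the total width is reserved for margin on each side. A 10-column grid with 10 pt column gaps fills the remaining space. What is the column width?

Each margin = 5.5% of 600 = 33 pt; content = 600 − 2·33 = 534 pt.
Subtracting 9 column gaps of 10 leaves 444 for 10 columns, so c = 44.4 pt.

44.4 pt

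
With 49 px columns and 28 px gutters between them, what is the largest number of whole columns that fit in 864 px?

11 columns

Each extra column adds 49 + 28 = 77 px.
(864 + 28) / 77 = 11.58, so 11 columns fit.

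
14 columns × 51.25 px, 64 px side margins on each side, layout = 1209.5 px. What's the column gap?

Content width = 1209.5 − 2·64 = 1081.5 px.
14·51.25 + 13g = 1081.5 → 13g = 364 → g = 28 px.

28 px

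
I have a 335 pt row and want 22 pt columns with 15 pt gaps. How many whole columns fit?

9 columns

9 columns: 9·22 + 8·15 = 318 pt ≤ 335.
10 columns: 355 pt > 335. So 9.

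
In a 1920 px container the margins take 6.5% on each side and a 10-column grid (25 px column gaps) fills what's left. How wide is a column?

144.54 px

Margins: 6.5% × 1920 = 124.8 px each, so content = 1920 − 249.6 = 1670.4 px.
10 columns + 9 column gaps: 10c + 9·25 = 1670.4.
10c = 1670.4 − 225 = 1445.4, so c = 144.54 px.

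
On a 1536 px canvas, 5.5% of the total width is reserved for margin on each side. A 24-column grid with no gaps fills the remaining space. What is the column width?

1536 × (1 − 2·5.5%) = 1536 × 89% = 1367.04 px for the columns.
24c = 1367.04 → c = 56.96 px.

56.96 px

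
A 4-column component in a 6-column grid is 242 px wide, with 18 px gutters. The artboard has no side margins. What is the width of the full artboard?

372 px

4c + 3·18 = 242 → 4c = 188 → c = 47 px.
Total width: 6·47 + 5·18 = 372 px.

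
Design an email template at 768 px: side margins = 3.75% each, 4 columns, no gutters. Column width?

Each margin = 3.75% of 768 = 28.8 px; content = 768 − 2·28.8 = 710.4 px.
710.4 / 4 = 177.6 px per column.

177.6 px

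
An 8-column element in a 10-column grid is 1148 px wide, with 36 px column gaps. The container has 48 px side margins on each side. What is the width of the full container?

1540 px

Subtracting 7 column gaps of 36 leaves 896 for 8 columns, so c = 112 px.
Container = 2·48 + 10·112 + 9·36 = 96 + 1120 + 324 = 1540 px.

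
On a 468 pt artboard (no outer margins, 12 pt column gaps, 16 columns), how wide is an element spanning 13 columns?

378 pt

16c + 15·12 = 468 → 16c = 288 → c = 18 pt.
13 columns plus 12 column gaps: 234 + 144 = 378 pt.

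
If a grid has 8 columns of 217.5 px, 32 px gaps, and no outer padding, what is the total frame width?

1964 px

Summing: 1740 + 224 = 1964 px.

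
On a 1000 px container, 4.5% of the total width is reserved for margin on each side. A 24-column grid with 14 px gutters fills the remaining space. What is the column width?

24.5 px

Margins: 4.5% × 1000 = 45 px each, so content = 1000 − 90 = 910 px.
24 columns + 23 gutters: 24c + 23·14 = 910.
24c = 910 − 322 = 588, so c = 24.5 px.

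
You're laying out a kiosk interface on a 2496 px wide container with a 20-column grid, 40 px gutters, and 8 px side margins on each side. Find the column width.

86 px

Subtract both margins: 2496 − 2·8 = 2480 px.
20 columns + 19 gutters: 20c + 19·40 = 2480.
20c = 2480 − 760 = 1720, so c = 86 px.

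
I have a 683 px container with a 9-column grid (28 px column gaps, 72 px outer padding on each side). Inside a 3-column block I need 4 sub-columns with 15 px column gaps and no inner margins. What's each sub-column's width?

Subtract both margins: 683 − 2·72 = 539 px.
Subtracting 8 column gaps of 28 leaves 315 for 9 columns, so c = 35 px.
3 columns plus 2 column gaps: 105 + 56 = 161 px.
161 − 3·15 = 116; ÷4 gives d = 29 px.

29 px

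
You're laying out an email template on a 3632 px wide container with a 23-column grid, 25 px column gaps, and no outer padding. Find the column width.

134 px

23c + 22·25 = 3632 → 23c = 3082 → c = 134 px.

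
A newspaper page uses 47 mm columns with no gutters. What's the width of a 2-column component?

94 mm

With no gutters, 2 columns span 2·47 = 94 mm.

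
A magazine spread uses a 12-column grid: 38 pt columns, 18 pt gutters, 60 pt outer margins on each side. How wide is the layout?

Total width: 2·60 + 12·38 + 11·18 = 774 pt.

774 pt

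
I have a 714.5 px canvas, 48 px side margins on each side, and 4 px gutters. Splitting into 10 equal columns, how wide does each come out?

58.25 px

Take off 96 px of margins, leaving 618.5 px.
Subtracting 9 gutters of 4 leaves 582.5 for 10 columns, so c = 58.25 px.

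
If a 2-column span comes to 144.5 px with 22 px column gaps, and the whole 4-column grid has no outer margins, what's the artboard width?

2c + 1·22 = 144.5 → 2c = 122.5 → c = 61.25 px.
Total width: 4·61.25 + 3·22 = 311 px.

311 px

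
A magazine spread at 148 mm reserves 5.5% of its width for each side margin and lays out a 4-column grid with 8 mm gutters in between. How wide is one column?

148 × (1 − 2·5.5%) = 148 × 89% = 131.72 mm for the columns.
Subtracting 3 gutters of 8 leaves 107.72 for 4 columns, so c = 26.93 mm.

26.93 mm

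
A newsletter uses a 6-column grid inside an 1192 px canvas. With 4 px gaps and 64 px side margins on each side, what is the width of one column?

Take off 128 px of margins, leaving 1064 px.
1064 − 5·4 = 1044; ÷6 gives c = 174 px.

174 px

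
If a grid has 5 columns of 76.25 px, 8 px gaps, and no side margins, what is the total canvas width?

Canvas = 5·76.25 + 4·8 = 381.25 + 32 = 413.25 px.

413.25 px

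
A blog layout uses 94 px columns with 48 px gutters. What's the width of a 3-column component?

378 px

Span of 3: 3·94 + 2·48 = 282 + 96 = 378 px.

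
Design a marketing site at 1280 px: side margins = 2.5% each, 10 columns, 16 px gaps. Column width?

107.2 px

1280 × (1 − 2·2.5%) = 1280 × 95% = 1216 px for the columns.
1216 − 9·16 = 1072; ÷10 gives c = 107.2 px.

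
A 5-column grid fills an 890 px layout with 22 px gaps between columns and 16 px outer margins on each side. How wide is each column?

154 px

Subtract both margins: 890 − 2·16 = 858 px.
Subtracting 4 gaps of 22 leaves 770 for 5 columns, so c = 154 px.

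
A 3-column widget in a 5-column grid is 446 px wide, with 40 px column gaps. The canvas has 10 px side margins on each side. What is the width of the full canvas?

3 columns + 2 column gaps: 3c + 2·40 = 446.
3c = 446 − 80 = 366, so c = 122 px.
Total width: 2·10 + 5·122 + 4·40 = 790 px.

790 px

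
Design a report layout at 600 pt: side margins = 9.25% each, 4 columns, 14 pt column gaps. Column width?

111.75 pt

Each margin = 9.25% of 600 = 55.5 pt; content = 600 − 2·55.5 = 489 pt.
4c + 3·14 = 489 → 4c = 447 → c = 111.75 pt.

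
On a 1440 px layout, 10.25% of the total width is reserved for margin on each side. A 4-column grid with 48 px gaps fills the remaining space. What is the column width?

250.2 px

Each margin = 10.25% of 1440 = 147.6 px; content = 1440 − 2·147.6 = 1144.8 px.
Subtracting 3 gaps of 48 leaves 1000.8 for 4 columns, so c = 250.2 px.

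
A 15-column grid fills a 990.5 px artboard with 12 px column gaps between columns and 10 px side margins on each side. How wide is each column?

53.5 px

Content width = 990.5 − 2·10 = 970.5 px.
970.5 − 14·12 = 802.5; ÷15 gives c = 53.5 px.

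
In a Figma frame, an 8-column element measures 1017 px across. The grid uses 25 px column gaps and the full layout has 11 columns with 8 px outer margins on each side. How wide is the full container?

Subtracting 7 column gaps of 25 leaves 842 for 8 columns, so c = 105.25 px.
Adding margins, columns and gutters: 16 + 1157.75 + 250 = 1423.75 px.

1423.75 px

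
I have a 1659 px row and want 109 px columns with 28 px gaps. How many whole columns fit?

12 columns

Each extra column adds 109 + 28 = 137 px.
(1659 + 28) / 137 = 12.31, so 12 columns fit.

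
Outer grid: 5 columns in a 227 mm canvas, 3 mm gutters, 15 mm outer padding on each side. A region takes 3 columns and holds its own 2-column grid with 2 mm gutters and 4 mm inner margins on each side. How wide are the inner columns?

Take off 30 mm of margins, leaving 197 mm.
197 − 4·3 = 185; ÷5 gives c = 37 mm.
3-column span = 3·37 + 2·3 = 117 mm.
Inner content = 117 − 2·4 = 109 mm.
2 columns + 1 gutter: 2d + 1·2 = 109.
2d = 109 − 2 = 107, so d = 53.5 mm.

53.5 mm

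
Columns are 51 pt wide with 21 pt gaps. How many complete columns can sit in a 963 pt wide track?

13 columns

k columns need k·51 + (k−1)·21 = k·72 − 21.
k·72 − 21 ≤ 963 → k ≤ 984 / 72 ≈ 13.67, so k = 13.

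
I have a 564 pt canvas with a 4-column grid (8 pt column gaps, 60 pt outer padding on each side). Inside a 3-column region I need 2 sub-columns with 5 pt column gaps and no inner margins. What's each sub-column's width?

163 pt

Outer content = 564 − 2·60 = 444 pt.
4c + 3·8 = 444 → 4c = 420 → c = 105 pt.
3-column span = 3·105 + 2·8 = 331 pt.
Subtracting 1 column gap of 5 leaves 326 for 2 columns, so d = 163 pt.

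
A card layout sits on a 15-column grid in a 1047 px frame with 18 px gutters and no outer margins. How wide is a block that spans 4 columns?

15 columns + 14 gutters: 15c + 14·18 = 1047.
15c = 1047 − 252 = 795, so c = 53 px.
Span of 4: 4·53 + 3·18 = 212 + 54 = 266 px.

266 px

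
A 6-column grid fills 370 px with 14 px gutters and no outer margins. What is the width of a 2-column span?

6c + 5·14 = 370 → 6c = 300 → c = 50 px.
2 columns plus 1 gutter: 100 + 14 = 114 px.

114 px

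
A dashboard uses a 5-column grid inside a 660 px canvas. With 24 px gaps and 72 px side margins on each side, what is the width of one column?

84 px

Take off 144 px of margins, leaving 516 px.
5c + 4·24 = 516 → 5c = 420 → c = 84 px.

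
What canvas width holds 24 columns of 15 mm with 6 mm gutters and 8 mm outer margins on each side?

Adding margins, columns and gutters: 16 + 360 + 138 = 514 mm.

514 mm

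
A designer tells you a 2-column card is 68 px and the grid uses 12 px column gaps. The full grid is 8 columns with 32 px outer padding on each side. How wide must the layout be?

372 px

Subtracting 1 column gap of 12 leaves 56 for 2 columns, so c = 28 px.
Adding margins, columns and gutters: 64 + 224 + 84 = 372 px.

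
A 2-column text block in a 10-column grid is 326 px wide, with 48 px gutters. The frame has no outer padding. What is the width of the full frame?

2 columns + 1 gutter: 2c + 1·48 = 326.
2c = 326 − 48 = 278, so c = 139 px.
Summing: 1390 + 432 = 1822 px.

1822 px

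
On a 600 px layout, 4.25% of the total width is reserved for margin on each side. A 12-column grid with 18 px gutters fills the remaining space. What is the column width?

29.25 px

600 × (1 − 2·4.25%) = 600 × 91.5% = 549 px for the columns.
549 − 11·18 = 351; ÷12 gives c = 29.25 px.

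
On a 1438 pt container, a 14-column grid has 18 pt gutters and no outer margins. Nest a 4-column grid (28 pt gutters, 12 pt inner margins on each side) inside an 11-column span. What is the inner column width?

1438 − 13·18 = 1204; ÷14 gives c = 86 pt.
11 columns plus 10 gutters: 946 + 180 = 1126 pt.
Inner content = 1126 − 2·12 = 1102 pt.
4 columns + 3 gutters: 4d + 3·28 = 1102.
4d = 1102 − 84 = 1018, so d = 254.5 pt.

254.5 pt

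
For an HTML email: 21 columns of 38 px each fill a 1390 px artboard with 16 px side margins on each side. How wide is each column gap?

Take off 32 px of margins, leaving 1358 px.
21 columns take 21·38 = 798 px; remaining 560 splits into 20 column gaps.
g = 560 / 20 = 28 px.

28 px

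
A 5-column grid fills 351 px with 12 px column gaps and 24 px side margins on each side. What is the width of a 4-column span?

240 px

Take off 48 px of margins, leaving 303 px.
303 − 4·12 = 255; ÷5 gives c = 51 px.
4-column span = 4·51 + 3·12 = 240 px.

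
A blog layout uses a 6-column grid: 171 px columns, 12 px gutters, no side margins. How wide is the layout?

1086 px

Total width: 6·171 + 5·12 = 1086 px.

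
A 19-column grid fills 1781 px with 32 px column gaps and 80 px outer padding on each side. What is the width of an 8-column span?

Content width = 1781 − 2·80 = 1621 px.
Subtracting 18 column gaps of 32 leaves 1045 for 19 columns, so c = 55 px.
8-column span = 8·55 + 7·32 = 664 px.

664 px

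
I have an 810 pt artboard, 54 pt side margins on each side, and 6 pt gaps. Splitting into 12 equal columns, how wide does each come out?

53 pt

Content width = 810 − 2·54 = 702 pt.
12c + 11·6 = 702 → 12c = 636 → c = 53 pt.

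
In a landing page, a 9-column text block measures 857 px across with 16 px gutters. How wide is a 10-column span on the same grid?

954 px

9 columns + 8 gutters: 9c + 8·16 = 857.
9c = 857 − 128 = 729, so c = 81 px.
10-column span = 10·81 + 9·16 = 954 px.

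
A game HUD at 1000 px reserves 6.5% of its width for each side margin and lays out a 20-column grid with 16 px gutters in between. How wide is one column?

Each margin = 6.5% of 1000 = 65 px; content = 1000 − 2·65 = 870 px.
Subtracting 19 gutters of 16 leaves 566 for 20 columns, so c = 28.3 px.

28.3 px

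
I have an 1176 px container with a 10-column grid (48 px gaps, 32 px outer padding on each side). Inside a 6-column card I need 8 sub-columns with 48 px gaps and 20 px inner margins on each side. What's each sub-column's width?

Take off 64 px of margins, leaving 1112 px.
Subtracting 9 gaps of 48 leaves 680 for 10 columns, so c = 68 px.
Span of 6: 6·68 + 5·48 = 408 + 240 = 648 px.
Inner content = 648 − 2·20 = 608 px.
8 columns + 7 gaps: 8d + 7·48 = 608.
8d = 608 − 336 = 272, so d = 34 px.

34 px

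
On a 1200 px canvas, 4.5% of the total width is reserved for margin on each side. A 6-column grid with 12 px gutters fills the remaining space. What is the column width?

Each margin = 4.5% of 1200 = 54 px; content = 1200 − 2·54 = 1092 px.
1092 − 5·12 = 1032; ÷6 gives c = 172 px.

172 px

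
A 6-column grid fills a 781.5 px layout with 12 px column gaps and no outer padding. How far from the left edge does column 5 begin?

6 columns + 5 column gaps: 6c + 5·12 = 781.5.
6c = 781.5 − 60 = 721.5, so c = 120.25 px.
Each column+gutter stride is 132.25 px; with no margin, 4 of them is 529 px.

529 px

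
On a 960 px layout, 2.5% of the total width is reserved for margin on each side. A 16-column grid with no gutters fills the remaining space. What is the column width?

57 px

960 × (1 − 2·2.5%) = 960 × 95% = 912 px for the columns.
912 / 16 = 57 px per column.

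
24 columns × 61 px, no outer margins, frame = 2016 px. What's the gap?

24 columns take 24·61 = 1464 px; remaining 552 splits into 23 gaps.
g = 552 / 23 = 24 px.

24 px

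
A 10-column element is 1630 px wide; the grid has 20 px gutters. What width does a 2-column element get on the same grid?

310 px

1630 − 9·20 = 1450; ÷10 gives c = 145 px.
Span of 2: 2·145 + 1·20 = 290 + 20 = 310 px.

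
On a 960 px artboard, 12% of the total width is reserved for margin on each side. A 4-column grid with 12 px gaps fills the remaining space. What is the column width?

173.4 px

Margins: 12% × 960 = 115.2 px each, so content = 960 − 230.4 = 729.6 px.
4c + 3·12 = 729.6 → 4c = 693.6 → c = 173.4 px.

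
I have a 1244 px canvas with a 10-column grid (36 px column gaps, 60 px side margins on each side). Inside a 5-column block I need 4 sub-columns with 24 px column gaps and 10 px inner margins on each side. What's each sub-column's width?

113 px

Outer content = 1244 − 2·60 = 1124 px.
10 columns + 9 column gaps: 10c + 9·36 = 1124.
10c = 1124 − 324 = 800, so c = 80 px.
Span of 5: 5·80 + 4·36 = 400 + 144 = 544 px.
Inner content = 544 − 2·10 = 524 px.
Subtracting 3 column gaps of 24 leaves 452 for 4 columns, so d = 113 px.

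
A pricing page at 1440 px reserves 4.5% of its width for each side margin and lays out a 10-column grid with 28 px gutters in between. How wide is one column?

Each margin = 4.5% of 1440 = 64.8 px; content = 1440 − 2·64.8 = 1310.4 px.
1310.4 − 9·28 = 1058.4; ÷10 gives c = 105.84 px.

105.84 px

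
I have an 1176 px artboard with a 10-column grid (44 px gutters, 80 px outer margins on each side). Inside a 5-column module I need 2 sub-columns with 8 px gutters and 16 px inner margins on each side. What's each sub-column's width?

223 px

Outer content = 1176 − 2·80 = 1016 px.
10 columns + 9 gutters: 10c + 9·44 = 1016.
10c = 1016 − 396 = 620, so c = 62 px.
5 columns plus 4 gutters: 310 + 176 = 486 px.
Inner content = 486 − 2·16 = 454 px.
2 columns + 1 gutter: 2d + 1·8 = 454.
2d = 454 − 8 = 446, so d = 223 px.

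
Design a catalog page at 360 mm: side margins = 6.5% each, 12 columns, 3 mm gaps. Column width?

23.35 mm

Each margin = 6.5% of 360 = 23.4 mm; content = 360 − 2·23.4 = 313.2 mm.
12 columns + 11 gaps: 12c + 11·3 = 313.2.
12c = 313.2 − 33 = 280.2, so c = 23.35 mm.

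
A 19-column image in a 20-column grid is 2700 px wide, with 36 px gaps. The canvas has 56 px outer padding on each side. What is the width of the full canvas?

19 columns + 18 gaps: 19c + 18·36 = 2700.
19c = 2700 − 648 = 2052, so c = 108 px.
Adding margins, columns and gutters: 112 + 2160 + 684 = 2956 px.

2956 px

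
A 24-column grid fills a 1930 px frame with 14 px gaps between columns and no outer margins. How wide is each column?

24 columns + 23 gaps: 24c + 23·14 = 1930.
24c = 1930 − 322 = 1608, so c = 67 px.

67 px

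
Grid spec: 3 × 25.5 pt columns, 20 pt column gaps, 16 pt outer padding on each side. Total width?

Artboard = 2·16 + 3·25.5 + 2·20 = 32 + 76.5 + 40 = 148.5 pt.

148.5 pt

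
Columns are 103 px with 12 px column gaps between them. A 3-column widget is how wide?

333 px

Span of 3: 3·103 + 2·12 = 309 + 24 = 333 px.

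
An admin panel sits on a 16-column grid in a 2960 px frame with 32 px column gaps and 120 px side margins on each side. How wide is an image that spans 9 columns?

Inside the margins: 2960 − 240 = 2720 px.
16c + 15·32 = 2720 → 16c = 2240 → c = 140 px.
9 columns plus 8 column gaps: 1260 + 256 = 1516 px.

1516 px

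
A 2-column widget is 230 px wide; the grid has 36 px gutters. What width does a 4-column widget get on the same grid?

496 px

Subtracting 1 gutter of 36 leaves 194 for 2 columns, so c = 97 px.
4-column span = 4·97 + 3·36 = 496 px.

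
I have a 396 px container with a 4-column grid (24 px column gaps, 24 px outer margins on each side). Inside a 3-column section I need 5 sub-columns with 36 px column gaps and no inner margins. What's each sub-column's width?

Inside the margins: 396 − 48 = 348 px.
4c + 3·24 = 348 → 4c = 276 → c = 69 px.
3 columns plus 2 column gaps: 207 + 48 = 255 px.
5 columns + 4 column gaps: 5d + 4·36 = 255.
5d = 255 − 144 = 111, so d = 22.2 px.

22.2 px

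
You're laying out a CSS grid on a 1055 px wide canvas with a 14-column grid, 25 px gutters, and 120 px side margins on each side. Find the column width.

Content width = 1055 − 2·120 = 815 px.
14c + 13·25 = 815 → 14c = 490 → c = 35 px.

35 px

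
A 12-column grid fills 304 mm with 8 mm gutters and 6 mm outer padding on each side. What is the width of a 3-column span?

Inside the margins: 304 − 12 = 292 mm.
292 − 11·8 = 204; ÷12 gives c = 17 mm.
3 columns plus 2 gutters: 51 + 16 = 67 mm.

67 mm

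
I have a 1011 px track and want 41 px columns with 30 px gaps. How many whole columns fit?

14 columns

k columns need k·41 + (k−1)·30 = k·71 − 30.
k·71 − 30 ≤ 1011 → k ≤ 1041 / 71 ≈ 14.66, so k = 14.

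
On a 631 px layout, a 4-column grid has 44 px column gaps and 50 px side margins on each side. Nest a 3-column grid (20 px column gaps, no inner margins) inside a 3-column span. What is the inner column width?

Outer content = 631 − 2·50 = 531 px.
Subtracting 3 column gaps of 44 leaves 399 for 4 columns, so c = 99.75 px.
3-column span = 3·99.75 + 2·44 = 387.25 px.
3d + 2·20 = 387.25 → 3d = 347.25 → d = 115.75 px.

115.75 px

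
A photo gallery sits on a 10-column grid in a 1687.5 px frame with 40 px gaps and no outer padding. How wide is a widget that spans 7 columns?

1687.5 − 9·40 = 1327.5; ÷10 gives c = 132.75 px.
7-column span = 7·132.75 + 6·40 = 1169.25 px.

1169.25 px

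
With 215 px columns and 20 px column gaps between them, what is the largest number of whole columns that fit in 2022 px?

k columns need k·215 + (k−1)·20 = k·235 − 20.
k·235 − 20 ≤ 2022 → k ≤ 2042 / 235 ≈ 8.69, so k = 8.

8 columns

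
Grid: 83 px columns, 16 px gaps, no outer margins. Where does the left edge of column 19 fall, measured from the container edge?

No margin, so column 19 starts at 18·(column + gutter) = 18·99 = 1782 px.

1782 px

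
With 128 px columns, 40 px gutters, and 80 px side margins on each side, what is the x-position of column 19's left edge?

Each column+gutter stride is 168 px; 18 of them past the 80 px margin is 80 + 3024 = 3104 px.

3104 px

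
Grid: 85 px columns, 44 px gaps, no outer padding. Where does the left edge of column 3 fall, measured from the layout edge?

Before column 3: 2 columns + 2 gaps.
Offset = 2·(85 + 44) = 2·129 = 258 px.

258 px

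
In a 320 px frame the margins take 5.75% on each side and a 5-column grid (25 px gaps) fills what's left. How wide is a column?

36.64 px

Margins: 5.75% × 320 = 18.4 px each, so content = 320 − 36.8 = 283.2 px.
Subtracting 4 gaps of 25 leaves 183.2 for 5 columns, so c = 36.64 px.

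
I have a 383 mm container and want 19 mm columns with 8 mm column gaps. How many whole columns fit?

14 columns

14 columns: 14·19 + 13·8 = 370 mm ≤ 383.
15 columns: 397 mm > 383. So 14.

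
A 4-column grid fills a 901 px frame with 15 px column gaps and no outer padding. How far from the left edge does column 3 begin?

Subtracting 3 column gaps of 15 leaves 856 for 4 columns, so c = 214 px.
Before column 3: 2 columns + 2 column gaps.
Offset = 2·(214 + 15) = 2·229 = 458 px.

458 px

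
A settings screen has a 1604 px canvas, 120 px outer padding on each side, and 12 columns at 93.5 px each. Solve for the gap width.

22 px

Subtract both margins: 1604 − 2·120 = 1364 px.
12·93.5 + 11g = 1364 → 11g = 242 → g = 22 px.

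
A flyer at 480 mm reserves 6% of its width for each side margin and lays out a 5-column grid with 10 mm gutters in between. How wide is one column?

Margins: 6% × 480 = 28.8 mm each, so content = 480 − 57.6 = 422.4 mm.
Subtracting 4 gutters of 10 leaves 382.4 for 5 columns, so c = 76.48 mm.

76.48 mm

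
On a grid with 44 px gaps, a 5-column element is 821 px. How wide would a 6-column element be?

821 − 4·44 = 645; ÷5 gives c = 129 px.
6-column span = 6·129 + 5·44 = 994 px.

994 px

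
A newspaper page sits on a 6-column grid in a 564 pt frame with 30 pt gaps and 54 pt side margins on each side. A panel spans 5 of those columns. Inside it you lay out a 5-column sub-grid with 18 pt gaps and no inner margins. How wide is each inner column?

Inside the margins: 564 − 108 = 456 pt.
6 columns + 5 gaps: 6c + 5·30 = 456.
6c = 456 − 150 = 306, so c = 51 pt.
Span of 5: 5·51 + 4·30 = 255 + 120 = 375 pt.
5 columns + 4 gaps: 5d + 4·18 = 375.
5d = 375 − 72 = 303, so d = 60.6 pt.

60.6 pt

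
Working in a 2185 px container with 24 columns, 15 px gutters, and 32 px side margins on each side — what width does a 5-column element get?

Subtract both margins: 2185 − 2·32 = 2121 px.
24 columns + 23 gutters: 24c + 23·15 = 2121.
24c = 2121 − 345 = 1776, so c = 74 px.
5-column span = 5·74 + 4·15 = 430 px.

430 px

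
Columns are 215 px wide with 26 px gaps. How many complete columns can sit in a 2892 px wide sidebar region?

12 columns: 12·215 + 11·26 = 2866 px ≤ 2892.
13 columns: 3107 px > 2892. So 12.

12 columns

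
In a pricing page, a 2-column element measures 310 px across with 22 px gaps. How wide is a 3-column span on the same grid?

2 columns + 1 gap: 2c + 1·22 = 310.
2c = 310 − 22 = 288, so c = 144 px.
3 columns plus 2 gaps: 432 + 44 = 476 px.

476 px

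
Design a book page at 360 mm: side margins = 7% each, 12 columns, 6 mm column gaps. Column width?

360 × (1 − 2·7%) = 360 × 86% = 309.6 mm for the columns.
Subtracting 11 column gaps of 6 leaves 243.6 for 12 columns, so c = 20.3 mm.

20.3 mm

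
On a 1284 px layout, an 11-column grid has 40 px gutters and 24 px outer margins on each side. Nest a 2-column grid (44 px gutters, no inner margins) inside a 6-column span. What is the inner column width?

306 px

Inside the margins: 1284 − 48 = 1236 px.
Subtracting 10 gutters of 40 leaves 836 for 11 columns, so c = 76 px.
6-column span = 6·76 + 5·40 = 656 px.
Subtracting 1 gutter of 44 leaves 612 for 2 columns, so d = 306 px.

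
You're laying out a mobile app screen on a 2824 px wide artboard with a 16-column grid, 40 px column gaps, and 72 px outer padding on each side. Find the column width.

Take off 144 px of margins, leaving 2680 px.
Subtracting 15 column gaps of 40 leaves 2080 for 16 columns, so c = 130 px.

130 px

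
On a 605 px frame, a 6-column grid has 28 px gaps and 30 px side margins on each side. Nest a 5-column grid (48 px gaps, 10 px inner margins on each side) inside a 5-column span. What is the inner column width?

47.5 px

Subtract both margins: 605 − 2·30 = 545 px.
6c + 5·28 = 545 → 6c = 405 → c = 67.5 px.
Span of 5: 5·67.5 + 4·28 = 337.5 + 112 = 449.5 px.
Inner content = 449.5 − 2·10 = 429.5 px.
Subtracting 4 gaps of 48 leaves 237.5 for 5 columns, so d = 47.5 px.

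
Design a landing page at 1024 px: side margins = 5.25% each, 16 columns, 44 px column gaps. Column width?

Margins: 5.25% × 1024 = 53.76 px each, so content = 1024 − 107.52 = 916.48 px.
16 columns + 15 column gaps: 16c + 15·44 = 916.48.
16c = 916.48 − 660 = 256.48, so c = 16.03 px.

16.03 px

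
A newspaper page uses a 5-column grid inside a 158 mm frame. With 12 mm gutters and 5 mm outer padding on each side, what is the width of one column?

20 mm

Subtract both margins: 158 − 2·5 = 148 mm.
5 columns + 4 gutters: 5c + 4·12 = 148.
5c = 148 − 48 = 100, so c = 20 mm.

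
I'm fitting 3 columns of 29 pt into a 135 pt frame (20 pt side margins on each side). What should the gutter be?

Inside the margins: 135 − 40 = 95 pt.
Columns use 87 pt, leaving 8 pt across 2 gutters = 4 pt each.

4 pt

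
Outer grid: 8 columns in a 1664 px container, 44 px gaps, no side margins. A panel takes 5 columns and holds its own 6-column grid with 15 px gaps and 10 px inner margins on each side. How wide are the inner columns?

8c + 7·44 = 1664 → 8c = 1356 → c = 169.5 px.
5-column span = 5·169.5 + 4·44 = 1023.5 px.
Inner content = 1023.5 − 2·10 = 1003.5 px.
Subtracting 5 gaps of 15 leaves 928.5 for 6 columns, so d = 154.75 px.

154.75 px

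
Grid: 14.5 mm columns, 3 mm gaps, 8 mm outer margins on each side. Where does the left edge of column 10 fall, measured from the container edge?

165.5 mm

Before column 10: the margin + 9 columns + 9 gaps.
Offset = 8 + 9·(14.5 + 3) = 8 + 157.5 = 165.5 mm.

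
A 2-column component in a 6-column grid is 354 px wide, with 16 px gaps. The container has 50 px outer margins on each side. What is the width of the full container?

1194 px

2c + 1·16 = 354 → 2c = 338 → c = 169 px.
Adding margins, columns and gutters: 100 + 1014 + 80 = 1194 px.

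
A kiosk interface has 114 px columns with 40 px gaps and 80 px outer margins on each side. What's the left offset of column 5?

Before column 5: the margin + 4 columns + 4 gaps.
Offset = 80 + 4·(114 + 40) = 80 + 616 = 696 px.

696 px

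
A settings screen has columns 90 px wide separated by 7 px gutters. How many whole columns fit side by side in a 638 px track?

k columns need k·90 + (k−1)·7 = k·97 − 7.
k·97 − 7 ≤ 638 → k ≤ 645 / 97 ≈ 6.65, so k = 6.

6 columns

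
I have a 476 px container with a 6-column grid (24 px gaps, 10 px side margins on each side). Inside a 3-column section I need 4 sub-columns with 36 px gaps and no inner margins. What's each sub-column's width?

27 px

Subtract both margins: 476 − 2·10 = 456 px.
6c + 5·24 = 456 → 6c = 336 → c = 56 px.
Span of 3: 3·56 + 2·24 = 168 + 48 = 216 px.
216 − 3·36 = 108; ÷4 gives d = 27 px.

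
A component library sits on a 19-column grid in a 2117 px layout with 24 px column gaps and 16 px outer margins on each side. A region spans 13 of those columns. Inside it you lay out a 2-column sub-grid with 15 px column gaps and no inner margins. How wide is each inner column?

Take off 32 px of margins, leaving 2085 px.
Subtracting 18 column gaps of 24 leaves 1653 for 19 columns, so c = 87 px.
13-column span = 13·87 + 12·24 = 1419 px.
Subtracting 1 column gap of 15 leaves 1404 for 2 columns, so d = 702 px.

702 px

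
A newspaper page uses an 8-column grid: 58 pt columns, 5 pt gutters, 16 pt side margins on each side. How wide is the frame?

531 pt

Frame = 2·16 + 8·58 + 7·5 = 32 + 464 + 35 = 531 pt.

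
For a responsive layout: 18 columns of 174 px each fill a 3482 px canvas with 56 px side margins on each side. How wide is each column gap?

14 px

Content width = 3482 − 2·56 = 3370 px.
18 columns take 18·174 = 3132 px; remaining 238 splits into 17 column gaps.
g = 238 / 17 = 14 px.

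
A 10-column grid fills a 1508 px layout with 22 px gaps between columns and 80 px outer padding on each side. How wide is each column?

115 px

Subtract both margins: 1508 − 2·80 = 1348 px.
10c + 9·22 = 1348 → 10c = 1150 → c = 115 px.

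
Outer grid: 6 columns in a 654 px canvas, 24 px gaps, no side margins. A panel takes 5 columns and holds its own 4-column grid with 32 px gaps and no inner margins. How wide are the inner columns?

6 columns + 5 gaps: 6c + 5·24 = 654.
6c = 654 − 120 = 534, so c = 89 px.
5-column span = 5·89 + 4·24 = 541 px.
4d + 3·32 = 541 → 4d = 445 → d = 111.25 px.

111.25 px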